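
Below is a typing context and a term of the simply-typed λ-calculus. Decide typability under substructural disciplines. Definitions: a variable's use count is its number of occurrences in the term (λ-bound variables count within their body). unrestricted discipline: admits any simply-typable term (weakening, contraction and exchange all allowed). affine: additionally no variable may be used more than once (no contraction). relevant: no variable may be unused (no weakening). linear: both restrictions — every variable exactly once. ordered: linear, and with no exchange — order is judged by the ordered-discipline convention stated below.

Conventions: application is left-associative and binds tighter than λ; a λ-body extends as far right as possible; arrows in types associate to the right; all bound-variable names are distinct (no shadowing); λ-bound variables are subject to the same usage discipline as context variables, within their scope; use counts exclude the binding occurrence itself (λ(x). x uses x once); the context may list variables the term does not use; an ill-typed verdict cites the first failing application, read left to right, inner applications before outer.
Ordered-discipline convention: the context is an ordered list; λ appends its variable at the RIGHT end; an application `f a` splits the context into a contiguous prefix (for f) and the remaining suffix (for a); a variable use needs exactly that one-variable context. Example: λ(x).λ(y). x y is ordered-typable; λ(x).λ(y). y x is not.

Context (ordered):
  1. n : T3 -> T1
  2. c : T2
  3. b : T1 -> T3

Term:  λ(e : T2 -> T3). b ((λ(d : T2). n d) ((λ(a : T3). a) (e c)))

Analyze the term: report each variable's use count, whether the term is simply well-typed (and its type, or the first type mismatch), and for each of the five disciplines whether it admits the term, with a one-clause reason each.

counts: n=1, c=1, b=1, e (λ-bound)=1, d (λ-bound)=1, a (λ-bound)=1
order of uses: b, n, d, a, e, c
typing: ill-typed: an argument T2 mismatches the expected T3
ordered ✗ (the type mismatch rejects it)
linear ✗ (not simply typable)
affine ✗ (fails simple typing)
relevant ✗ (a type mismatch blocks all five)
unrestricted ✗ (the type mismatch rejects it)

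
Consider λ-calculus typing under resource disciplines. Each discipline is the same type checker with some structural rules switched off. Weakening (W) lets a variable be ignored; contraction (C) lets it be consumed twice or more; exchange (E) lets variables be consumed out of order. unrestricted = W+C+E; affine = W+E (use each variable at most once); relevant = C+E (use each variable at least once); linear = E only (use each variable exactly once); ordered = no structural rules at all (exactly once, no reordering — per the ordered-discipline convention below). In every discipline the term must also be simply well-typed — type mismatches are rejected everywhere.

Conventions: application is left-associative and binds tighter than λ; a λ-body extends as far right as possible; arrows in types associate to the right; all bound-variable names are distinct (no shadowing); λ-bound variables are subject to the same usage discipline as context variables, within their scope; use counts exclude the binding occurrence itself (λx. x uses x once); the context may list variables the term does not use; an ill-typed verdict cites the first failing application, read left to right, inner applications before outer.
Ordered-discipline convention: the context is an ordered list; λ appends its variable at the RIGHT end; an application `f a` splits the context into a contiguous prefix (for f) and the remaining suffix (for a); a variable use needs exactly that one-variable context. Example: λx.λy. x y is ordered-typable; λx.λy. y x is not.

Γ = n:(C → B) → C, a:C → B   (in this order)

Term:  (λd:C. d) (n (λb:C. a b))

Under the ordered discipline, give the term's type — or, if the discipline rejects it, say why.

term : C
counts: n: 1; a: 1; d (λ-bound): 1; b (λ-bound): 1
left-to-right use order: d, n, a, b
typing: well-typed — term : C
all disciplines: ordered ✓ | linear ✓ | affine ✓ | relevant ✓ | unrestricted ✓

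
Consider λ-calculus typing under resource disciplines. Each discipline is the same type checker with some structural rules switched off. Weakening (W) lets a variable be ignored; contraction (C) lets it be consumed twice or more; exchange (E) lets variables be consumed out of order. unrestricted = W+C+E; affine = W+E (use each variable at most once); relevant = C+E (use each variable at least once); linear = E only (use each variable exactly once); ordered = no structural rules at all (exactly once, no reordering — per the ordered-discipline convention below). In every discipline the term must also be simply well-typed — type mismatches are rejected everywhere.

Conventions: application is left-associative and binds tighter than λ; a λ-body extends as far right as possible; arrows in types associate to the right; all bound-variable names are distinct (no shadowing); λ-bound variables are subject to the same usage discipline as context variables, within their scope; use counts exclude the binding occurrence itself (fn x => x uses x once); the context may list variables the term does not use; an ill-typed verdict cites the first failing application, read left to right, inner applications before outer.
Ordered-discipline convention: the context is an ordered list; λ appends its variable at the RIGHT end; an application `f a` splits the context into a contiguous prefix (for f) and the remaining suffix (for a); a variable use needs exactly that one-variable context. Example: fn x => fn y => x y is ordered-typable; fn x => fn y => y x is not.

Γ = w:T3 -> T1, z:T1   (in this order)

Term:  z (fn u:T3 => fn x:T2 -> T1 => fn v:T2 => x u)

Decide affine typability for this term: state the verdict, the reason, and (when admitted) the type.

no — fails simple typing
counts: w: 0, z: 1, u (bound): 1, x (bound): 1, v (bound): 0
uses in reading order: z, x, u
typing: ill-typed: argument of type T3 where T2 is required
per-discipline verdicts: ordered ✗ · linear ✗ · affine ✗ · relevant ✗ · unrestricted ✗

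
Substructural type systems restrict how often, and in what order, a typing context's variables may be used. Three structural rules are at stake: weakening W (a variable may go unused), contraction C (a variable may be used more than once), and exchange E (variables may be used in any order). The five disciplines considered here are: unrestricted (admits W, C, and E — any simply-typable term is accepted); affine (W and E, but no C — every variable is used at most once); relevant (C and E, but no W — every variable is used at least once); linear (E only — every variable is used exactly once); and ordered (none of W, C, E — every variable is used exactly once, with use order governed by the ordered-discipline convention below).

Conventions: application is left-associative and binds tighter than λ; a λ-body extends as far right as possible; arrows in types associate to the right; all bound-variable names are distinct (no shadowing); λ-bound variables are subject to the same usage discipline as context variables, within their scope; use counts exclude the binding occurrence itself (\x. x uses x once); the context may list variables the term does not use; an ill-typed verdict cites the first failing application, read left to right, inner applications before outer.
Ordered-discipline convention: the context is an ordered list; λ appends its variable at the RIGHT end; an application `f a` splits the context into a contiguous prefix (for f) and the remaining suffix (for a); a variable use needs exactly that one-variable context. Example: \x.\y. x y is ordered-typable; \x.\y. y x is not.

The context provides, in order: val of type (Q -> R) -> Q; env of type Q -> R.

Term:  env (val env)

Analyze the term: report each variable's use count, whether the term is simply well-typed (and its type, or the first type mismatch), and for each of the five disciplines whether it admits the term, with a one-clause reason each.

variable uses: val: 1; env: 2
left-to-right use order: env, val, env
typing: ✓ — R
ordered: ✗, repeated use of env ×2
linear: ✗, repeated use of env ×2
affine: ✗, repeated use of env ×2
relevant: ✓, at least one use each (val, env)
unrestricted: ✓, typability at R is all that's needed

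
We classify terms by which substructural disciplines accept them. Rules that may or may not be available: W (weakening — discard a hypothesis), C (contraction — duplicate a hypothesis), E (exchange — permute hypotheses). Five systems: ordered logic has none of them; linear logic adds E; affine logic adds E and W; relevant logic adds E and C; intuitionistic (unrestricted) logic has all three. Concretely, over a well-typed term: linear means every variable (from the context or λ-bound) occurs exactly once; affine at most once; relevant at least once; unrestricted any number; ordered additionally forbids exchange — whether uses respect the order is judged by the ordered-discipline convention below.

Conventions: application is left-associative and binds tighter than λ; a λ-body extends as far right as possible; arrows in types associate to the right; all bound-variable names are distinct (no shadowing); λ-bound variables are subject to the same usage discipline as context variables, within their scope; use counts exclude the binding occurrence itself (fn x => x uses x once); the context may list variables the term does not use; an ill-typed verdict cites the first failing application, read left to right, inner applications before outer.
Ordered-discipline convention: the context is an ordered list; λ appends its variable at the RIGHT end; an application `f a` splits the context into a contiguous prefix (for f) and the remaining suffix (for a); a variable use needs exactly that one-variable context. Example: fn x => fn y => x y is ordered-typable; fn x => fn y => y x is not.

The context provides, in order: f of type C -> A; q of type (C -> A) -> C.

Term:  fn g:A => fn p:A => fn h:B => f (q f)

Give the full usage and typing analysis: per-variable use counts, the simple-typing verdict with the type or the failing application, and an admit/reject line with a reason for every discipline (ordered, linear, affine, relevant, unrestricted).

variable uses: f: 2×, q: 1×, g (bound): 0×, p (bound): 0×, h (bound): 0×
order of uses: f, q, f
typing: well-typed at A -> A -> B -> A
ordered ✗ (uses contraction: f ×2; unused: g, p, h — weakening required)
linear ✗ (uses contraction: f ×2; unused: g, p, h — weakening required)
affine ✗ (uses contraction: f ×2)
relevant ✗ (unused: g, p, h — weakening required)
unrestricted ✓ (well-typed at A -> A -> B -> A; no restrictions here)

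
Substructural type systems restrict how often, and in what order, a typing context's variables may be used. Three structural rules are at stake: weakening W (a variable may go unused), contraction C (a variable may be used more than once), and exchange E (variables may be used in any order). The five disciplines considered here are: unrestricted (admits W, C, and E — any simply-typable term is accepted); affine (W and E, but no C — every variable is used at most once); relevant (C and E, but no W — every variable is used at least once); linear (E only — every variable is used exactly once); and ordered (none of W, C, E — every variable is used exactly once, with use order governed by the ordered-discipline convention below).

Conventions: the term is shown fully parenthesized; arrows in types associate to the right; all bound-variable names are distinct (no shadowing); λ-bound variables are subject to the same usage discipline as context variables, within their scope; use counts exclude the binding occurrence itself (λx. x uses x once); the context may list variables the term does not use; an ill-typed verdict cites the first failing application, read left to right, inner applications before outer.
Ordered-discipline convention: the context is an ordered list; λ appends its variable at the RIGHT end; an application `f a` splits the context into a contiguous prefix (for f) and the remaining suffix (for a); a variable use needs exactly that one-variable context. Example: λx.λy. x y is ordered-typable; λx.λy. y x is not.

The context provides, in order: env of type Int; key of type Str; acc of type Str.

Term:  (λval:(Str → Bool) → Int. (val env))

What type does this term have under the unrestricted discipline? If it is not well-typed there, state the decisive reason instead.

not well-typed under unrestricted — fails simple typing
usage: env ×1, key ×0, acc ×0, val (λ-bound) ×1
order of uses: val, env
typing: ill-typed: an application expects Str → Bool but receives Int
all disciplines: ordered ✗ · linear ✗ · affine ✗ · relevant ✗ · unrestricted ✗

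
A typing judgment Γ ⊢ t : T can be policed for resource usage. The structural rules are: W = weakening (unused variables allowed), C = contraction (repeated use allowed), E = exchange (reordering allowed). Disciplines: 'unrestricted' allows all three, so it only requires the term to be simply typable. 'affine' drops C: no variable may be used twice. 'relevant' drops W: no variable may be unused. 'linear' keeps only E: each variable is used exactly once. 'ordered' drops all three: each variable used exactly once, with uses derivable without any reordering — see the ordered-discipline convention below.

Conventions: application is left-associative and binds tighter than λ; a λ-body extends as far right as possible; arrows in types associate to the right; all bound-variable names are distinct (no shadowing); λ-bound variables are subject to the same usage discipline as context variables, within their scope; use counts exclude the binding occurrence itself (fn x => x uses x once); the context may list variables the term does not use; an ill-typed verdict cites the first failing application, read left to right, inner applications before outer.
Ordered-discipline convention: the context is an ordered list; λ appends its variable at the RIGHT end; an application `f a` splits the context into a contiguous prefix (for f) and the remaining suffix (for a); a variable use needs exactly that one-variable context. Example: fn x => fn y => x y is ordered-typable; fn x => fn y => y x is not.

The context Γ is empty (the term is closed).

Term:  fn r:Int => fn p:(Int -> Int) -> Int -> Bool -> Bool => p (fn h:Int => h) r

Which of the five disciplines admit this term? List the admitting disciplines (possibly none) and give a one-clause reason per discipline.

accepted by: linear, affine, relevant, unrestricted
use counts: r (λ-bound): 1; p (λ-bound): 1; h (λ-bound): 1
left-to-right use order: p, h, r
typing: the term checks, with type Int -> ((Int -> Int) -> Int -> Bool -> Bool) -> Bool -> Bool
ordered: ✗, no ordered split (uses run p, h, r)
linear: ✓, exactly-once usage across r, p, h
affine: ✓, at most one use each (r, p, h)
relevant: ✓, every one of r, p, h appears
unrestricted: ✓, well-typed at Int -> ((Int -> Int) -> Int -> Bool -> Bool) -> Bool -> Bool; no restrictions here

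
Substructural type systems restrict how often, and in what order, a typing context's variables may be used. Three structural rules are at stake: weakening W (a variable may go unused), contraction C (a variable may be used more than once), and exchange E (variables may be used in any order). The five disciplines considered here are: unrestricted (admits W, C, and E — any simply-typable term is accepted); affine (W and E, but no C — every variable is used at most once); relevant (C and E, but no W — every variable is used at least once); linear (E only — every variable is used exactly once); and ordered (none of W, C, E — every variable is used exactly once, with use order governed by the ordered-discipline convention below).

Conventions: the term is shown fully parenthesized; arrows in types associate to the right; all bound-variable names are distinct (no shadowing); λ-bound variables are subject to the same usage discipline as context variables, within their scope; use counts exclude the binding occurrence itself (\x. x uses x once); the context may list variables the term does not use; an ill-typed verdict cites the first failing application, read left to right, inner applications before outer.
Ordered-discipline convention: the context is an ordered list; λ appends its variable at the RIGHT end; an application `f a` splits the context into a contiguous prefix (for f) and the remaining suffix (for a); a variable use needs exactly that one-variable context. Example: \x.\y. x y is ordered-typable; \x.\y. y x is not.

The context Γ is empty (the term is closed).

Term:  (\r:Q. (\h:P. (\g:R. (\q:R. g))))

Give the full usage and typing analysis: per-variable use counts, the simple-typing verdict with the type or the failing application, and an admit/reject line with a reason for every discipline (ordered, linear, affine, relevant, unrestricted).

usage: r (bound)=0, h (bound)=0, g (bound)=1, q (bound)=0
uses in reading order: g
typing: well-typed — term : Q -> P -> R -> R -> R
ordered ✗ (r, h, q never used (weakening))
linear ✗ (r, h, q never used (weakening))
affine ✓ (r, h, g, q: no repeats, contraction unneeded)
relevant ✗ (r, h, q never used (weakening))
unrestricted ✓ (simply typable at Q -> P -> R -> R -> R; W, C, E all held)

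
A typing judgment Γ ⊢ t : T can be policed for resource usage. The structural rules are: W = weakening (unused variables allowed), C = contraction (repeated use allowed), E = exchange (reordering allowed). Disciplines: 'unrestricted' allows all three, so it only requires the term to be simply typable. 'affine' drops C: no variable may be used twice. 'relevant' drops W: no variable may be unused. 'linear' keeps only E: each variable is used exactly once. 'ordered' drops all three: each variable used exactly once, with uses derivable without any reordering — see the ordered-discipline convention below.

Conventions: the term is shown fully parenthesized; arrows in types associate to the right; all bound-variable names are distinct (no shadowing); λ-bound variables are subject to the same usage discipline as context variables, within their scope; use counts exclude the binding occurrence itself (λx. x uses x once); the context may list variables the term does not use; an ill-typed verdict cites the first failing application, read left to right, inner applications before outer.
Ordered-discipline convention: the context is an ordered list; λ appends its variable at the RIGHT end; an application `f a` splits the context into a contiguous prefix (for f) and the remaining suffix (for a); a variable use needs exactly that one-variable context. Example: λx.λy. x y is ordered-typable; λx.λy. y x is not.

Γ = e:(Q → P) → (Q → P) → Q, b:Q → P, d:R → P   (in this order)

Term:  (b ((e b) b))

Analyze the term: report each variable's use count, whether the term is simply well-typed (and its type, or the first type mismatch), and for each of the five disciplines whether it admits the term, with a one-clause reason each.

counts: e ×1, b ×3, d ×0
use order (left to right): b, e, b, b
typing: well-typed — term : P
ordered ✗ (uses contraction: b ×3; d never used (weakening))
linear ✗ (uses contraction: b ×3; d never used (weakening))
affine ✗ (uses contraction: b ×3)
relevant ✗ (d never used (weakening))
unrestricted ✓ (simply typable at P; W, C, E all held)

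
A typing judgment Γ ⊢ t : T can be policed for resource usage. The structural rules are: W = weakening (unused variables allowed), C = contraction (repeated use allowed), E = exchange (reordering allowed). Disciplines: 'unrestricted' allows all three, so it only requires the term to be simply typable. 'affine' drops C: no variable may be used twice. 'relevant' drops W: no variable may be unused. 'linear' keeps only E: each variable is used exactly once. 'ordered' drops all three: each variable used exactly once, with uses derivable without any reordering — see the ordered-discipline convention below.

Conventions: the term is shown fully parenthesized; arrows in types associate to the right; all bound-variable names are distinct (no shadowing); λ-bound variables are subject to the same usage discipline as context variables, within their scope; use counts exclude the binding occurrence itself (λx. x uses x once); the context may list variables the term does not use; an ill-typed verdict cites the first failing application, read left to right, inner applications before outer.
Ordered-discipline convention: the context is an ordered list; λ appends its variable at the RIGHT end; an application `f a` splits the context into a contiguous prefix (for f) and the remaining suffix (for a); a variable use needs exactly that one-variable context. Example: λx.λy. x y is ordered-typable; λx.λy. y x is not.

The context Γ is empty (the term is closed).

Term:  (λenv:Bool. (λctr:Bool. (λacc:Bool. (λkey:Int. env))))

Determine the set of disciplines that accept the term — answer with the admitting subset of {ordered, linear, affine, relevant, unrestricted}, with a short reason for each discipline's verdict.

admitted in: affine, unrestricted
variable uses: env (λ-bound)=1; ctr (λ-bound)=0; acc (λ-bound)=0; key (λ-bound)=0
left-to-right use order: env
typing: the term checks, with type Bool → Bool → Bool → Int → Bool
ordered: ✗, ctr, acc, key never used (weakening)
linear: ✗, ctr, acc, key never used (weakening)
affine: ✓, none of env, ctr, acc, key used more than once
relevant: ✗, ctr, acc, key never used (weakening)
unrestricted: ✓, well-typed at Bool → Bool → Bool → Int → Bool; no restrictions here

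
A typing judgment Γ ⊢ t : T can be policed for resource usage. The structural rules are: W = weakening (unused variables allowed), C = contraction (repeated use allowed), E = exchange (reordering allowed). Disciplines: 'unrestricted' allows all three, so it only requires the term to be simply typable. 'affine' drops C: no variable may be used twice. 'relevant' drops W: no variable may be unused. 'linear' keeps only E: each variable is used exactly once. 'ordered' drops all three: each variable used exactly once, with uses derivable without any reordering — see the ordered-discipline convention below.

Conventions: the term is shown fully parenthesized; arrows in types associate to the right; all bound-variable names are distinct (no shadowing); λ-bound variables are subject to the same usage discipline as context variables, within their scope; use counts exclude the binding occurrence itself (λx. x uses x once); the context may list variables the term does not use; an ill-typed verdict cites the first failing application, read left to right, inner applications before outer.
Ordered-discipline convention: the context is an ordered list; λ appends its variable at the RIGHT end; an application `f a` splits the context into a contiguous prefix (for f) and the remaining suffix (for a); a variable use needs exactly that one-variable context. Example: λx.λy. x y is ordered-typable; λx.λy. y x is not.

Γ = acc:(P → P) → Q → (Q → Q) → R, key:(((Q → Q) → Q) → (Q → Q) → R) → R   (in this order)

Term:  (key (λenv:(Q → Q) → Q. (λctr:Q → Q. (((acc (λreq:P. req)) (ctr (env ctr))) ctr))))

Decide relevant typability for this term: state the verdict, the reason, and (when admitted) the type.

yes — every one of acc, key, env, ctr, req appears; term : R
counts: acc: 1; key: 1; env (λ-bound): 1; ctr (λ-bound): 3; req (λ-bound): 1
uses in reading order: key, acc, req, ctr, env, ctr, ctr
typing: well-typed at R
summary: ordered ✗, linear ✗, affine ✗, relevant ✓, unrestricted ✓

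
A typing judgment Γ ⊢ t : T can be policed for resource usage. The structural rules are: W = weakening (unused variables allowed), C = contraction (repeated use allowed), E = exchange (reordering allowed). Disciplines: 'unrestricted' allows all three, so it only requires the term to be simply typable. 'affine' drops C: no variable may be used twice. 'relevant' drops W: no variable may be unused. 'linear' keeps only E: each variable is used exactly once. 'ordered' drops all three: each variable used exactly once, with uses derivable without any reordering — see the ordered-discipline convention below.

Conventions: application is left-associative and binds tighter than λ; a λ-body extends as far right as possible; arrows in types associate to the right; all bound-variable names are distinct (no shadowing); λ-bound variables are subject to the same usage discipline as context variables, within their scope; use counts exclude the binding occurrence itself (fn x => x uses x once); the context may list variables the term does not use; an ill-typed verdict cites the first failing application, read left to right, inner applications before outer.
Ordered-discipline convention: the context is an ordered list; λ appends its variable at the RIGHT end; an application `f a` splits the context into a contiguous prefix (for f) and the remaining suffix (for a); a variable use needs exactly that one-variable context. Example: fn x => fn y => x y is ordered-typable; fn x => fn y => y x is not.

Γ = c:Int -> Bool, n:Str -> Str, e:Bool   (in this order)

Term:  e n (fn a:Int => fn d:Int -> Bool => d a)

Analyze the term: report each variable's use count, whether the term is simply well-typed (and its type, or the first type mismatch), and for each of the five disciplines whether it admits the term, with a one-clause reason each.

counts: c ×0, n ×1, e ×1, a (λ-bound) ×1, d (λ-bound) ×1
order of uses: e, n, d, a
typing: ill-typed: applying a non-function (Bool)
ordered ✗ (fails simple typing)
linear ✗ (a type mismatch blocks all five)
affine ✗ (the type mismatch rejects it)
relevant ✗ (not simply typable)
unrestricted ✗ (fails simple typing)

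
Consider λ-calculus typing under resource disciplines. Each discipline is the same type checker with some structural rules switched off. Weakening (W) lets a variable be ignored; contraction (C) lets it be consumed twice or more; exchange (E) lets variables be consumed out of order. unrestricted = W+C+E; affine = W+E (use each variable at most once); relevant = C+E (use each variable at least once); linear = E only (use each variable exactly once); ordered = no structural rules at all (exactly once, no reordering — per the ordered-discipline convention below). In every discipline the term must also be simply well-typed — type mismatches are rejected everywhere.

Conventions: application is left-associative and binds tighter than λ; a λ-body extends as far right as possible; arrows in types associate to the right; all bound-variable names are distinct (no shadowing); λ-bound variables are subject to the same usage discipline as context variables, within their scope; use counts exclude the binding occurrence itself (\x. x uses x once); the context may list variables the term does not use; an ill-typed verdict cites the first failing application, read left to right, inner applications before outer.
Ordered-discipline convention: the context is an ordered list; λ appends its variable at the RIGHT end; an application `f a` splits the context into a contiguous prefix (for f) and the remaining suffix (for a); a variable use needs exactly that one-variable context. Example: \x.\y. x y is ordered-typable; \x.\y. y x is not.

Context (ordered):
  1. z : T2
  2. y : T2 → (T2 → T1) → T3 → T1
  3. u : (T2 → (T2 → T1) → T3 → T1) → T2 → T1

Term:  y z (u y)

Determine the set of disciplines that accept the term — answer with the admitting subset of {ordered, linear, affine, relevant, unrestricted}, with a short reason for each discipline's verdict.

admitted in: relevant, unrestricted
usage: z: 1×, y: 2×, u: 1×
order of uses: y, z, u, y
typing: ✓ — T3 → T1
ordered ✗ (y ×2 used more than once (contraction))
linear ✗ (y ×2 used more than once (contraction))
affine ✗ (y ×2 used more than once (contraction))
relevant ✓ (at least one use each (z, y, u))
unrestricted ✓ (well-typed at T3 → T1; no restrictions here)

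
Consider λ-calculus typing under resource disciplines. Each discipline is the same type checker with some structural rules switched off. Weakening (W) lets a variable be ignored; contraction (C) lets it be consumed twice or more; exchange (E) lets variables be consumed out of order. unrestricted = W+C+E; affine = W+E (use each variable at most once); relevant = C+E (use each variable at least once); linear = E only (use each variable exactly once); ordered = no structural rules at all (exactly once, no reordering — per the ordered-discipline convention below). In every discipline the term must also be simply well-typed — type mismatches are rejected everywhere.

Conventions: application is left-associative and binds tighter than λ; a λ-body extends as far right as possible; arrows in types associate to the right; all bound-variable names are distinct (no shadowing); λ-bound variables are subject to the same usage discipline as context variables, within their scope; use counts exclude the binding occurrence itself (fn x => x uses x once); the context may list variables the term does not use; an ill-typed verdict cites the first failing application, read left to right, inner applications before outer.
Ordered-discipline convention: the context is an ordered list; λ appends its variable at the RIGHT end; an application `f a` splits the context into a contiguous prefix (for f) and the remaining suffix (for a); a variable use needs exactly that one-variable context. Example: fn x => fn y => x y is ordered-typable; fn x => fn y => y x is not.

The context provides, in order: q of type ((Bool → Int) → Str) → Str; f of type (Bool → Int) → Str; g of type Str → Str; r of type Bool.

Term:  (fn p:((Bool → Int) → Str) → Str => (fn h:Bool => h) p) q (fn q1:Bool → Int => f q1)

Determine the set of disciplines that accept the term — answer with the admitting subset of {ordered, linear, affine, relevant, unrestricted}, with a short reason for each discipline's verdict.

admitted in: none
usage: q ×1; f ×1; g ×0; r ×0; p (λ-bound) ×1; h (λ-bound) ×1; q1 (λ-bound) ×1
uses in reading order: h, p, q, f, q1
typing: ill-typed: a function awaiting Bool gets ((Bool → Int) → Str) → Str
ordered: ✗ — not simply typable
linear: ✗ — fails simple typing
affine: ✗ — a type mismatch blocks all five
relevant: ✗ — the type mismatch rejects it
unrestricted: ✗ — not simply typable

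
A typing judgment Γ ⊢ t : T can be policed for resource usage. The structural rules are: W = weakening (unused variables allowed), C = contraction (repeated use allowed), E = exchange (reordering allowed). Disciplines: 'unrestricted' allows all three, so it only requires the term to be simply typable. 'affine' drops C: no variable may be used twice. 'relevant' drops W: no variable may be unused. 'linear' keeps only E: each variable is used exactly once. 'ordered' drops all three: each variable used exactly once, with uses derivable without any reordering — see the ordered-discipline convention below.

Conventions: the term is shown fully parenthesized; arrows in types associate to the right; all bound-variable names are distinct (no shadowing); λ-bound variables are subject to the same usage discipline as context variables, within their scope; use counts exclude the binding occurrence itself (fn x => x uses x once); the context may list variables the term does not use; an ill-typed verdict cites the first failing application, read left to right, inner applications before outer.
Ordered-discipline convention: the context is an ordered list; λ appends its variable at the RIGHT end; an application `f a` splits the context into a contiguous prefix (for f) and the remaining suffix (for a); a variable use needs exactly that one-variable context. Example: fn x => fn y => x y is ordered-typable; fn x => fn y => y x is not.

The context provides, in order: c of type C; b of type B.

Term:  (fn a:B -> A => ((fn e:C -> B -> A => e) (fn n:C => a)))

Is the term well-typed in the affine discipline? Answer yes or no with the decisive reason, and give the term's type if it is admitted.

yes — none of c, b, a, e, n used more than once; term : (B -> A) -> C -> B -> A
variable uses: c ×0, b ×0, a [bound] ×1, e [bound] ×1, n [bound] ×0
left-to-right use order: e, a
typing: well-typed — term : (B -> A) -> C -> B -> A
summary: ordered ✗, linear ✗, affine ✓, relevant ✗, unrestricted ✓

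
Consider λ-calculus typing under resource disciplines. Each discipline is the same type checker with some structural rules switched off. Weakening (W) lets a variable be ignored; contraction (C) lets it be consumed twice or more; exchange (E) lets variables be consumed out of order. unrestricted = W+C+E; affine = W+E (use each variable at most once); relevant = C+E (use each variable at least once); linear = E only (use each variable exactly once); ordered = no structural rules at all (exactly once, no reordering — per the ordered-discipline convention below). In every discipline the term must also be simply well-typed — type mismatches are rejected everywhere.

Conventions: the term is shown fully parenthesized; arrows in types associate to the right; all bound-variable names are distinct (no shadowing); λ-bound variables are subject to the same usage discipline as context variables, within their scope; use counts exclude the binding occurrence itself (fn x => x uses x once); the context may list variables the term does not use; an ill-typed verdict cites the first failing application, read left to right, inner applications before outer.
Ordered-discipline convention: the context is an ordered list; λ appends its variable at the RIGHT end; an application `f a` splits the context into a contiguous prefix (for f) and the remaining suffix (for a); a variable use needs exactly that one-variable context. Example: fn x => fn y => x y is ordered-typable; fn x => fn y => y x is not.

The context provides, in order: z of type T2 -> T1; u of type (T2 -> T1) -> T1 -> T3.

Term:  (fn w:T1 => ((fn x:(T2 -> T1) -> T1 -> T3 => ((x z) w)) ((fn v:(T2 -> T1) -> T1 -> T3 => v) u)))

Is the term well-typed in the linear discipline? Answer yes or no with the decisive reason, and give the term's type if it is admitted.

yes — exactly-once usage across z, u, w, x, v; term : T1 -> T3
use counts: z=1; u=1; w (bound)=1; x (bound)=1; v (bound)=1
uses in reading order: x, z, w, v, u
typing: the term checks, with type T1 -> T3
summary: ordered ✗; linear ✓; affine ✓; relevant ✓; unrestricted ✓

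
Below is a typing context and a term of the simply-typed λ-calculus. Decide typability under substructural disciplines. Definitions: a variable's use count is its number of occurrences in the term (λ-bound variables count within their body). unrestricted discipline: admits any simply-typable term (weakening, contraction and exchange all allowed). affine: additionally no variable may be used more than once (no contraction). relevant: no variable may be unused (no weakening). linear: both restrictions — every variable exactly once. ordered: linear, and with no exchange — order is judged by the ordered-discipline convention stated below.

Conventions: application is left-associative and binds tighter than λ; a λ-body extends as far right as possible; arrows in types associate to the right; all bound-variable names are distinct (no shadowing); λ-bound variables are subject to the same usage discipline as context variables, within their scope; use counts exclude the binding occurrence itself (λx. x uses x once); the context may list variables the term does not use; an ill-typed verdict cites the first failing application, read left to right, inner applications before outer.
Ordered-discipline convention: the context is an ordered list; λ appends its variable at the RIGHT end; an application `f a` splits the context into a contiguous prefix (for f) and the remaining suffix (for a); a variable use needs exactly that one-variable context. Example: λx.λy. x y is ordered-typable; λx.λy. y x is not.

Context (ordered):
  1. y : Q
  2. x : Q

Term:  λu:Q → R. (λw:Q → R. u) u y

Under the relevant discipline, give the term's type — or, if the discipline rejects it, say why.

not well-typed under relevant — needs weakening: x, w unused
variable uses: y ×1, x ×0, u (bound) ×2, w (bound) ×0
use order (left to right): u, u, y
typing: well-typed — term : (Q → R) → R
per-discipline verdicts: ordered ✗; linear ✗; affine ✗; relevant ✗; unrestricted ✓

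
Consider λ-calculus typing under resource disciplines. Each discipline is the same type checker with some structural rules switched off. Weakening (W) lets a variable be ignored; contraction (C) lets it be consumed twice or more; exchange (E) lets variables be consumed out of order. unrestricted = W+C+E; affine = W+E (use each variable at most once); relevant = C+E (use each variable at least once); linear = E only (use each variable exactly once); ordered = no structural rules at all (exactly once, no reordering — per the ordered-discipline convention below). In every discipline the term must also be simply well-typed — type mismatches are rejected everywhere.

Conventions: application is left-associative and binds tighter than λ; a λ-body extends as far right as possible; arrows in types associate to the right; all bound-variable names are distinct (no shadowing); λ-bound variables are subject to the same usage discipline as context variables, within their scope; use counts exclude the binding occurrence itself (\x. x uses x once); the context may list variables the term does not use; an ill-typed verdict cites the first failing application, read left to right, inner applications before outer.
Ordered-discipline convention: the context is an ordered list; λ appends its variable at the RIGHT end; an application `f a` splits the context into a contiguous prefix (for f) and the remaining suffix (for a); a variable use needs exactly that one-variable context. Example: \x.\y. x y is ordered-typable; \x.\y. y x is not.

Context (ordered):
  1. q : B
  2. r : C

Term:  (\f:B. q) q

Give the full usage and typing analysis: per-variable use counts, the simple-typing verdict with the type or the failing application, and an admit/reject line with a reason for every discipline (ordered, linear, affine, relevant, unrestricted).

usage: q ×2, r ×0, f (λ-bound) ×0
order of uses: q, q
typing: well-typed at B
ordered ✗ (needs contraction — q ×2; unused: r, f — weakening required)
linear ✗ (needs contraction — q ×2; unused: r, f — weakening required)
affine ✗ (needs contraction — q ×2)
relevant ✗ (unused: r, f — weakening required)
unrestricted ✓ (simply typable at B; W, C, E all held)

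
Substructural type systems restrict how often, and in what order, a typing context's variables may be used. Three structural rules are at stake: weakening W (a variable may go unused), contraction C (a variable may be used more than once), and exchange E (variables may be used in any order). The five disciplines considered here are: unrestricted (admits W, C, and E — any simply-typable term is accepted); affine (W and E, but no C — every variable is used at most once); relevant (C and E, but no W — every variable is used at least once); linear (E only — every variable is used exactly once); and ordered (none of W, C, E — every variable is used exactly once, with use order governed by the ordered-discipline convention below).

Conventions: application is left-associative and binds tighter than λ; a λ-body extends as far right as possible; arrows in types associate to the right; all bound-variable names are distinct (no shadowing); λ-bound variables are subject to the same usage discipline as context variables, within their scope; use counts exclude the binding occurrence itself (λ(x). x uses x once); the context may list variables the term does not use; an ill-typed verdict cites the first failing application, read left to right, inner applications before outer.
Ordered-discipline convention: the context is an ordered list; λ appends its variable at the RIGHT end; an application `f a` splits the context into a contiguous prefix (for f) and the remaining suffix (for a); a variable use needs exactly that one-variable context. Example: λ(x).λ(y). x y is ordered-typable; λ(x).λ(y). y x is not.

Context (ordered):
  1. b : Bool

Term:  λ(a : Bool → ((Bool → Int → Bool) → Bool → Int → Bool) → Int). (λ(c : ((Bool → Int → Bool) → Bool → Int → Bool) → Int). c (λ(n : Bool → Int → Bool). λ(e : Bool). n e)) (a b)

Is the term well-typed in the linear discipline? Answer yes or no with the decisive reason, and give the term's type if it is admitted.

yes — b, a, c, n, e: one use apiece; term : (Bool → ((Bool → Int → Bool) → Bool → Int → Bool) → Int) → Int
usage: b=1; a (λ-bound)=1; c (λ-bound)=1; n (λ-bound)=1; e (λ-bound)=1
uses in reading order: c, n, e, a, b
typing: ✓ — (Bool → ((Bool → Int → Bool) → Bool → Int → Bool) → Int) → Int
all disciplines: ordered ✗ · linear ✓ · affine ✓ · relevant ✓ · unrestricted ✓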